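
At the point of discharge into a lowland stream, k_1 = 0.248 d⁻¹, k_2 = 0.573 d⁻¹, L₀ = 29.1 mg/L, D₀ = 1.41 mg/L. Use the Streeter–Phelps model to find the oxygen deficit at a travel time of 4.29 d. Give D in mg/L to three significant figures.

D ≈ 5.88 mg/L

k_1 L₀/(k_2−k_1) = 0.248×29.1/(0.573−0.248) = 7.217/0.3250 = 22.21 mg/L.
e^(−k_1 t) = e^(−0.248×4.290) = 0.3451; e^(−k_2 t) = e^(−0.573×4.290) = 0.08559.
D = 22.21 × (0.3451 − 0.08559) + 1.41 × 0.08559 = 5.763 + 0.1207 = 5.883 mg/L.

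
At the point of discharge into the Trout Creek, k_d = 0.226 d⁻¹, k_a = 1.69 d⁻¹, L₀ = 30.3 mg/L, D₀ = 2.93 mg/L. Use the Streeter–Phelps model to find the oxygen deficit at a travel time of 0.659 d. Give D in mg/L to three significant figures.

D ≈ 3.46 mg/L

k_d L₀/(k_a−k_d) = 0.226×30.3/(1.69−0.226) = 6.848/1.464 = 4.677 mg/L.
e^(−k_d t) = e^(−0.226×0.6590) = 0.8616; e^(−k_a t) = e^(−1.69×0.6590) = 0.3283.
D = 4.677 × (0.8616 − 0.3283) + 2.93 × 0.3283 = 2.494 + 0.9620 = 3.456 mg/L.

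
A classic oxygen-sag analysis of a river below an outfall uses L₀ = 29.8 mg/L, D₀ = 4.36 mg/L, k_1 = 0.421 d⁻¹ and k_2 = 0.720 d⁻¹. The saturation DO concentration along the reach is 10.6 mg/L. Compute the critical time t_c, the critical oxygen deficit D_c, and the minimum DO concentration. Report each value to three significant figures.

t_c ≈ 1.43 d; D_c ≈ 9.55 mg/L; min DO ≈ 1.05 mg/L

With k_2/k_1 = 1.710 and 1 − D₀(k_2−k_1)/(k_1 L₀) = 0.8961,
t_c = ln(1.710 × 0.8961) / (0.720 − 0.421) = ln(1.533) / 0.2990 = 0.4269/0.2990 = 1.428 d.
L(t_c) = L₀ e^(−k_1 t_c) = 29.8 × 0.5482 = 16.34 mg/L, and at the critical point k_2 D_c = k_1 L, so D_c = (0.421/0.720) × 16.34 = 9.552 mg/L.
Minimum DO = C_s − D_c = 10.6 − 9.552 = 1.048 mg/L.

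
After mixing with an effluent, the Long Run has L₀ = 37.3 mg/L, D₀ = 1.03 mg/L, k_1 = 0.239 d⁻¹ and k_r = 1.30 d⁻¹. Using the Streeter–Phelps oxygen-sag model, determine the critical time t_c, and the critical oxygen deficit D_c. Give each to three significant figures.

t_c ≈ 1.47 d; D_c ≈ 4.82 mg/L

With k_r/k_1 = 5.439 and 1 − D₀(k_r−k_1)/(k_1 L₀) = 0.8774,
t_c = ln(5.439 × 0.8774) / (1.30 − 0.239) = ln(4.773) / 1.061 = 1.563/1.061 = 1.473 d.
L(t_c) = L₀ e^(−k_1 t_c) = 37.3 × 0.7032 = 26.23 mg/L, and at the critical point k_r D_c = k_1 L, so D_c = (0.239/1.30) × 26.23 = 4.822 mg/L.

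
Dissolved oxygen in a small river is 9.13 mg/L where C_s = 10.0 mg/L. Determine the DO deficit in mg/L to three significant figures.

D = C_s − C = 10.0 − 9.13 = 0.870 mg/L.

D ≈ 0.870 mg/L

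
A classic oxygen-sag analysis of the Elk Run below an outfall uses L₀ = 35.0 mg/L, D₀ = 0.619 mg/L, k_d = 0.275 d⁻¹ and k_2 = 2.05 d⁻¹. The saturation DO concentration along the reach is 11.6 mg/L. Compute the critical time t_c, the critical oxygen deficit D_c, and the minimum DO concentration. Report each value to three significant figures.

With k_2/k_d = 7.455 and 1 − D₀(k_2−k_d)/(k_d L₀) = 0.8858,
t_c = ln(7.455 × 0.8858) / (2.05 − 0.275) = ln(6.604) / 1.775 = 1.888/1.775 = 1.063 d.
L(t_c) = L₀ e^(−k_d t_c) = 35.0 × 0.7464 = 26.13 mg/L, and at the critical point k_2 D_c = k_d L, so D_c = (0.275/2.05) × 26.13 = 3.505 mg/L.
Minimum DO = C_s − D_c = 11.6 − 3.505 = 8.095 mg/L.

t_c ≈ 1.06 d; D_c ≈ 3.50 mg/L; min DO ≈ 8.10 mg/L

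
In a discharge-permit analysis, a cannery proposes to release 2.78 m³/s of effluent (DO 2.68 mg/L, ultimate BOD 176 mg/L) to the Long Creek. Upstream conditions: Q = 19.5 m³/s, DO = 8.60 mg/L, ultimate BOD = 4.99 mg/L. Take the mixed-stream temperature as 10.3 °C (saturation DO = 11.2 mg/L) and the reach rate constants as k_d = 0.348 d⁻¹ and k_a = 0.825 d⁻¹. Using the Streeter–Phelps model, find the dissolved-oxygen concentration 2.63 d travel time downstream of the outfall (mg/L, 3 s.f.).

DO ≈ 5.32 mg/L

Mixed DO = (19.5×8.60 + 2.78×2.68)/(19.5+2.78) = 175.2/22.28 = 7.861 mg/L.
Mixed L₀ = (19.5×4.99 + 2.78×176)/(22.28) = 586.6/22.28 = 26.33 mg/L.
Initial deficit D₀ = C_s − DO₀ = 11.2 − 7.861 = 3.339 mg/L.
D(2.63) = [0.348×26.33/(0.825−0.348)](e^(−0.348×2.63) − e^(−0.825×2.63)) + 3.339 e^(−0.825×2.63)
= 19.21 × (0.4004 − 0.1142) + 3.339 × 0.1142 = 5.879 mg/L.
DO = 11.2 − 5.879 = 5.321 mg/L.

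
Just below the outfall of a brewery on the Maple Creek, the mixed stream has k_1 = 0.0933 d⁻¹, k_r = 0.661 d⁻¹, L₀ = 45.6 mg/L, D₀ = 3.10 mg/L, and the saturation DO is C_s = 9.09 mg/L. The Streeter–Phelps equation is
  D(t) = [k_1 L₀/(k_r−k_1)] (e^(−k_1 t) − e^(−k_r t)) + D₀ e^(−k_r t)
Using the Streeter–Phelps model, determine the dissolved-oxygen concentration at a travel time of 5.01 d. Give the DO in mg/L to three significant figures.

DO ≈ 4.55 mg/L

k_1 L₀/(k_r−k_1) = 0.0933×45.6/(0.661−0.0933) = 4.254/0.5677 = 7.494 mg/L.
e^(−k_1 t) = e^(−0.0933×5.010) = 0.6266; e^(−k_r t) = e^(−0.661×5.010) = 0.03646.
D = 7.494 × (0.6266 − 0.03646) + 3.10 × 0.03646 = 4.423 + 0.1130 = 4.536 mg/L.
DO = C_s − D = 9.09 − 4.536 = 4.554 mg/L.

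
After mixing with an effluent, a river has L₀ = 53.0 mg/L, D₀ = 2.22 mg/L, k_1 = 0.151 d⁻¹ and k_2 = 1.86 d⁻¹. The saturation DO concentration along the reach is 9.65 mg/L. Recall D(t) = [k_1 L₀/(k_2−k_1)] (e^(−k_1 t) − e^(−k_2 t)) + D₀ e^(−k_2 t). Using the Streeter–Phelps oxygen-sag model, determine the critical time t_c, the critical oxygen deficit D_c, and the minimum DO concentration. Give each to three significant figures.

t_c ≈ 1.09 d; D_c ≈ 3.65 mg/L; min DO ≈ 6.00 mg/L

With k_2/k_1 = 12.32 and 1 − D₀(k_2−k_1)/(k_1 L₀) = 0.5259,
t_c = ln(12.32 × 0.5259) / (1.86 − 0.151) = ln(6.478) / 1.709 = 1.868/1.709 = 1.093 d.
D_c = (k_1/k_2) L₀ e^(−k_1 t_c) = (0.151/1.86) × 53.0 × e^(−0.151×1.093) = 0.08118 × 53.0 × 0.8478 = 3.648 mg/L.
Minimum DO = C_s − D_c = 9.65 − 3.648 = 6.002 mg/L.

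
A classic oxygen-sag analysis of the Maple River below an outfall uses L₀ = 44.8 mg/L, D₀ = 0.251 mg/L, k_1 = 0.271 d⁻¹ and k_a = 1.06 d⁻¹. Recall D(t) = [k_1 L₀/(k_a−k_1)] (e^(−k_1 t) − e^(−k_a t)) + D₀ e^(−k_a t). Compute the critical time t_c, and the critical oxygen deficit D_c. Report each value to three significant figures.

At the critical point dD/dt = 0, so k_1 L₀ e^(−k_1 t) = k_a D. Substituting D(t) from the Streeter–Phelps equation and solving for t gives
t_c = ln[(k_a/k_1)(1 − D₀(k_a−k_1)/(k_1 L₀))] / (k_a−k_1).
Here k_a−k_1 = 0.7890 d⁻¹ and 1 − D₀(k_a−k_1)/(k_1 L₀) = 1 − 0.251×0.7890/(0.271×44.8) = 0.9837, so
t_c = ln(3.911 × 0.9837) / 0.7890 = 1.347 / 0.7890 = 1.708 d.
D_c = (k_1/k_a) L₀ e^(−k_1 t_c) = (0.271/1.06) × 44.8 × e^(−0.271×1.708) = 0.2557 × 44.8 × 0.6295 = 7.210 mg/L.

t_c ≈ 1.71 d; D_c ≈ 7.21 mg/L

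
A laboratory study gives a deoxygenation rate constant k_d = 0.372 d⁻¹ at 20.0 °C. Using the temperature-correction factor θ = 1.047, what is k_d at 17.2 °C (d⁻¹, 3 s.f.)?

k_d ≈ 0.327 d⁻¹

k_d(T₂) = k_d(T₁) · θ^(T₂−T₁) = 0.372 × 1.047^(17.2−20.0)
= 0.372 × 1.047^-2.80 = 0.372 × 0.8793 = 0.3271 d⁻¹.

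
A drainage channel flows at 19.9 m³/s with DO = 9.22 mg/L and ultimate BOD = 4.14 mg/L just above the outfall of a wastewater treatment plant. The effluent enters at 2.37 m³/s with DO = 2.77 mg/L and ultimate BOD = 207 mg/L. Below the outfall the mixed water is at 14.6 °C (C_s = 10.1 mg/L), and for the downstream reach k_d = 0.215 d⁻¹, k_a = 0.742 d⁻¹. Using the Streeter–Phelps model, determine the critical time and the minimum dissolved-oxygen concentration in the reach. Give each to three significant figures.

t_c ≈ 2.04 d; minimum DO ≈ 5.30 mg/L

Mixed DO = (19.9×9.22 + 2.37×2.77)/(19.9+2.37) = 190.0/22.27 = 8.534 mg/L.
Mixed L₀ = (19.9×4.14 + 2.37×207)/(22.27) = 573.0/22.27 = 25.73 mg/L.
Initial deficit D₀ = C_s − DO₀ = 10.1 − 8.534 = 1.566 mg/L.
t_c = (1/0.5270) ln[(0.742/0.215)(1 − 1.566×0.5270/(0.215×25.73))] = 1.898 × ln(2.936) = 2.044 d.
D_c = (0.215/0.742) × 25.73 × e^(−0.215×2.044) = 0.2898 × 25.73 × 0.6444 = 4.804 mg/L.
Minimum DO = 10.1 − 4.804 = 5.296 mg/L.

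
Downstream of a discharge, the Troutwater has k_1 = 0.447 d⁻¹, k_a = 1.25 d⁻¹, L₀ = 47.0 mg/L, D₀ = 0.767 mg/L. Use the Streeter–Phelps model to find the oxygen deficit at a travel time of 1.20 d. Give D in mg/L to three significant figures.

D ≈ 9.63 mg/L

k_1 L₀/(k_a−k_1) = 0.447×47.0/(1.25−0.447) = 21.01/0.8030 = 26.16 mg/L.
e^(−k_1 t) = e^(−0.447×1.200) = 0.5848; e^(−k_a t) = e^(−1.25×1.200) = 0.2231.
D = 26.16 × (0.5848 − 0.2231) + 0.767 × 0.2231 = 9.464 + 0.1711 = 9.635 mg/L.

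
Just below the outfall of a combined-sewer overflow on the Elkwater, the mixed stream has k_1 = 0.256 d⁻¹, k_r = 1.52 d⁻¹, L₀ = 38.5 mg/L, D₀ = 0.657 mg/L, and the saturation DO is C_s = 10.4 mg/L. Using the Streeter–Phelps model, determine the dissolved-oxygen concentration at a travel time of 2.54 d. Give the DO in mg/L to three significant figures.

DO ≈ 6.48 mg/L

k_1 L₀/(k_r−k_1) = 0.256×38.5/(1.52−0.256) = 9.856/1.264 = 7.797 mg/L.
e^(−k_1 t) = e^(−0.256×2.540) = 0.5219; e^(−k_r t) = e^(−1.52×2.540) = 0.02105.
D = 7.797 × (0.5219 − 0.02105) + 0.657 × 0.02105 = 3.906 + 0.01383 = 3.919 mg/L.
DO = C_s − D = 10.4 − 3.919 = 6.481 mg/L.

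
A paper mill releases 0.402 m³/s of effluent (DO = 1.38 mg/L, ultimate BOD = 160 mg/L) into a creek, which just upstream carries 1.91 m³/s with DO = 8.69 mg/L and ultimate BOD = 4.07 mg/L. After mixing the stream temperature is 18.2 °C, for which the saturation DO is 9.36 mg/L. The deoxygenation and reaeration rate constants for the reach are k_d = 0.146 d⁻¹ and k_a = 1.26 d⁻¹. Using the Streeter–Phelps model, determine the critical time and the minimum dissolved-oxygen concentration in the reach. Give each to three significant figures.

t_c ≈ 1.36 d; minimum DO ≈ 6.40 mg/L

Mixed DO = (1.91×8.69 + 0.402×1.38)/(1.91+0.402) = 17.15/2.312 = 7.419 mg/L.
Mixed L₀ = (1.91×4.07 + 0.402×160)/(2.312) = 72.09/2.312 = 31.18 mg/L.
Initial deficit D₀ = C_s − DO₀ = 9.36 − 7.419 = 1.941 mg/L.
t_c = (1/1.114) ln[(1.26/0.146)(1 − 1.941×1.114/(0.146×31.18))] = 0.8977 × ln(4.531) = 1.356 d.
D_c = (0.146/1.26) × 31.18 × e^(−0.146×1.356) = 0.1159 × 31.18 × 0.8203 = 2.964 mg/L.
Minimum DO = 9.36 − 2.964 = 6.396 mg/L.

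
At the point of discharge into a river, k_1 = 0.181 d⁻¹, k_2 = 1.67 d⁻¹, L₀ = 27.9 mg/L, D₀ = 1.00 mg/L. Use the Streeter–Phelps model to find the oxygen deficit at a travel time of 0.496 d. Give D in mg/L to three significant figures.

D ≈ 2.06 mg/L

k_1 L₀/(k_2−k_1) = 0.181×27.9/(1.67−0.181) = 5.050/1.489 = 3.391 mg/L.
e^(−k_1 t) = e^(−0.181×0.4960) = 0.9141; e^(−k_2 t) = e^(−1.67×0.4960) = 0.4368.
D = 3.391 × (0.9141 − 0.4368) + 1.00 × 0.4368 = 1.619 + 0.4368 = 2.056 mg/L.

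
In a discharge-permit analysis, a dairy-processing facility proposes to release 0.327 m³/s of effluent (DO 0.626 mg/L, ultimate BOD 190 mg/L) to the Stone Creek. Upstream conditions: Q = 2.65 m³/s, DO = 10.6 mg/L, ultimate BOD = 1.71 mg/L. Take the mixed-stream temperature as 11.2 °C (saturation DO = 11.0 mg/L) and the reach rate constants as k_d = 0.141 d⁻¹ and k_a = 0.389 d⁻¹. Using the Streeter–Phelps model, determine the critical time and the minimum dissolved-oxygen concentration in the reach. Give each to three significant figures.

t_c ≈ 3.59 d; minimum DO ≈ 6.11 mg/L

Mixed DO = (2.65×10.6 + 0.327×0.626)/(2.65+0.327) = 28.29/2.977 = 9.504 mg/L.
Mixed L₀ = (2.65×1.71 + 0.327×190)/(2.977) = 66.66/2.977 = 22.39 mg/L.
Initial deficit D₀ = C_s − DO₀ = 11.0 − 9.504 = 1.496 mg/L.
t_c = (1/0.2480) ln[(0.389/0.141)(1 − 1.496×0.2480/(0.141×22.39))] = 4.032 × ln(2.435) = 3.588 d.
D_c = (0.141/0.389) × 22.39 × e^(−0.141×3.588) = 0.3625 × 22.39 × 0.6029 = 4.894 mg/L.
Minimum DO = 11.0 − 4.894 = 6.106 mg/L.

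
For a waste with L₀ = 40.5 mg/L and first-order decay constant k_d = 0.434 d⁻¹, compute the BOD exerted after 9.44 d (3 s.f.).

y_t = L₀(1 − e^(−k_d t)) = 40.5 × (1 − e^(−0.434×9.44))
= 40.5 × (1 − 0.01662) = 40.5 × 0.9834 = 39.83 mg/L.

y ≈ 39.8 mg/L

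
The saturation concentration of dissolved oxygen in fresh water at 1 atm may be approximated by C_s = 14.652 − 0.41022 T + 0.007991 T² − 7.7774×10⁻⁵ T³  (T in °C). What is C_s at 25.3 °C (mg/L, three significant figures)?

C_s ≈ 8.13 mg/L

C_s = 14.652 − 0.41022×25.3 + 0.007991×25.3² − 7.7774×10⁻⁵×25.3³ = 8.129 mg/L.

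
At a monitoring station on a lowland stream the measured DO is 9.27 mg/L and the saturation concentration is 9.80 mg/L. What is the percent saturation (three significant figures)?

% saturation = C/C_s × 100 = 9.27/9.80 × 100 = 94.6 %.

94.6 % saturation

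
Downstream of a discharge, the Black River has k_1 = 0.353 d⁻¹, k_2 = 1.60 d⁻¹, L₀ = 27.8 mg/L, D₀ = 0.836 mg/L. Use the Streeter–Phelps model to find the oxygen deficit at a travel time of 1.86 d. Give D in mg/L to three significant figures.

k_1 L₀/(k_2−k_1) = 0.353×27.8/(1.60−0.353) = 9.813/1.247 = 7.870 mg/L.
e^(−k_1 t) = e^(−0.353×1.860) = 0.5186; e^(−k_2 t) = e^(−1.60×1.860) = 0.05100.
D = 7.870 × (0.5186 − 0.05100) + 0.836 × 0.05100 = 3.680 + 0.04263 = 3.723 mg/L.

D ≈ 3.72 mg/L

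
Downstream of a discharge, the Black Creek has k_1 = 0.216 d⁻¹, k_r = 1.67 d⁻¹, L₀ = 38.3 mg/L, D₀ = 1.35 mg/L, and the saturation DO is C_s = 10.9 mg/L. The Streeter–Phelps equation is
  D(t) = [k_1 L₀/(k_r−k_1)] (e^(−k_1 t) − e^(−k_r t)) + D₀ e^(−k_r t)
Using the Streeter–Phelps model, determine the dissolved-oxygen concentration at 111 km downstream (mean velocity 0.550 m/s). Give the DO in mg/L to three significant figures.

DO ≈ 7.55 mg/L

Travel time t = x/v = 111 km / (0.550 m/s) = 111000 m / 0.550 m/s = 201800 s = 2.336 d.
k_1 L₀/(k_r−k_1) = 0.216×38.3/(1.67−0.216) = 8.273/1.454 = 5.690 mg/L.
e^(−k_1 t) = e^(−0.216×2.336) = 0.6038; e^(−k_r t) = e^(−1.67×2.336) = 0.02022.
D = 5.690 × (0.6038 − 0.02022) + 1.35 × 0.02022 = 3.320 + 0.02730 = 3.348 mg/L.
DO = C_s − D = 10.9 − 3.348 = 7.552 mg/L.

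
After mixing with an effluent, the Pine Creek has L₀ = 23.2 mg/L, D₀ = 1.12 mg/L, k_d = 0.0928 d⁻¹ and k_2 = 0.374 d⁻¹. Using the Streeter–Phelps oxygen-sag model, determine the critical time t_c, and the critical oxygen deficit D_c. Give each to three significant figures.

With k_2/k_d = 4.030 and 1 − D₀(k_2−k_d)/(k_d L₀) = 0.8537,
t_c = ln(4.030 × 0.8537) / (0.374 − 0.0928) = ln(3.441) / 0.2812 = 1.236/0.2812 = 4.394 d.
D_c = (k_d/k_2) L₀ e^(−k_d t_c) = (0.0928/0.374) × 23.2 × e^(−0.0928×4.394) = 0.2481 × 23.2 × 0.6651 = 3.829 mg/L.

t_c ≈ 4.39 d; D_c ≈ 3.83 mg/L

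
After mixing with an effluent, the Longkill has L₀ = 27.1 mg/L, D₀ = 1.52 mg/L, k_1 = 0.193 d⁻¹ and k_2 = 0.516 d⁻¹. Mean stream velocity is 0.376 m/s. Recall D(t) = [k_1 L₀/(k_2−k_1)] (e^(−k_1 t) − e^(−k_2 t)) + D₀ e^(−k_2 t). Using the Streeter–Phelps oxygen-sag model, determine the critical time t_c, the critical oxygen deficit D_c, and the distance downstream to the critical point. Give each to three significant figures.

t_c ≈ 2.74 d; D_c ≈ 5.97 mg/L; x_c ≈ 89.0 km

With k_2/k_1 = 2.674 and 1 − D₀(k_2−k_1)/(k_1 L₀) = 0.9061,
t_c = ln(2.674 × 0.9061) / (0.516 − 0.193) = ln(2.423) / 0.3230 = 0.8848/0.3230 = 2.739 d.
L(t_c) = L₀ e^(−k_1 t_c) = 27.1 × 0.5894 = 15.97 mg/L, and at the critical point k_2 D_c = k_1 L, so D_c = (0.193/0.516) × 15.97 = 5.974 mg/L.
x_c = v t_c = 0.376 m/s × 2.739 d × 86400 s/d = 89000 m ≈ 89.0 km.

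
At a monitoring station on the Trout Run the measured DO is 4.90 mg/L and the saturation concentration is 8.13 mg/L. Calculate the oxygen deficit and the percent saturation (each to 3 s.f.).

D = C_s − C = 8.13 − 4.90 = 3.23 mg/L.
% saturation = 4.90/8.13 × 100 = 60.3 %.

D ≈ 3.23 mg/L; 60.3 % saturation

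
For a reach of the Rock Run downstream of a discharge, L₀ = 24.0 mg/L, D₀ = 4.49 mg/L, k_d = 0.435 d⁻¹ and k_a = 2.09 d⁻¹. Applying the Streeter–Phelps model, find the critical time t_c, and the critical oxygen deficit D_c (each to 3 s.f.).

t_c ≈ 0.197 d; D_c ≈ 4.59 mg/L

At the critical point dD/dt = 0, so k_d L₀ e^(−k_d t) = k_a D. Substituting D(t) from the Streeter–Phelps equation and solving for t gives
t_c = ln[(k_a/k_d)(1 − D₀(k_a−k_d)/(k_d L₀))] / (k_a−k_d).
Here k_a−k_d = 1.655 d⁻¹ and 1 − D₀(k_a−k_d)/(k_d L₀) = 1 − 4.49×1.655/(0.435×24.0) = 0.2882, so
t_c = ln(4.805 × 0.2882) / 1.655 = 0.3256 / 1.655 = 0.1967 d.
L(t_c) = L₀ e^(−k_d t_c) = 24.0 × 0.9180 = 22.03 mg/L, and at the critical point k_a D_c = k_d L, so D_c = (0.435/2.09) × 22.03 = 4.586 mg/L.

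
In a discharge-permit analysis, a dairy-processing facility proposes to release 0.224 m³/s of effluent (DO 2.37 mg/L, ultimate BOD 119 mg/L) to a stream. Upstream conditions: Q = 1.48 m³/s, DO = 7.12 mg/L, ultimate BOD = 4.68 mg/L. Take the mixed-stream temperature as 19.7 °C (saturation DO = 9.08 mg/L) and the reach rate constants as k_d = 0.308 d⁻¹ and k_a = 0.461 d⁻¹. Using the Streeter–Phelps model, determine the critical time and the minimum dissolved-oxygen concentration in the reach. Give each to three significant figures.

Mixed DO = (1.48×7.12 + 0.224×2.37)/(1.48+0.224) = 11.07/1.704 = 6.496 mg/L.
Mixed L₀ = (1.48×4.68 + 0.224×119)/(1.704) = 33.58/1.704 = 19.71 mg/L.
Initial deficit D₀ = C_s − DO₀ = 9.08 − 6.496 = 2.584 mg/L.
t_c = (1/0.1530) ln[(0.461/0.308)(1 − 2.584×0.1530/(0.308×19.71))] = 6.536 × ln(1.399) = 2.196 d.
D_c = (0.308/0.461) × 19.71 × e^(−0.308×2.196) = 0.6681 × 19.71 × 0.5085 = 6.696 mg/L.
Minimum DO = 9.08 − 6.696 = 2.384 mg/L.

t_c ≈ 2.20 d; minimum DO ≈ 2.38 mg/L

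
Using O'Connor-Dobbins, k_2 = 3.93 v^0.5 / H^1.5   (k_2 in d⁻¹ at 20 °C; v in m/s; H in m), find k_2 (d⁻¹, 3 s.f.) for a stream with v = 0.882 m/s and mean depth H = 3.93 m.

k_2 = 3.93 × 0.882^0.5 / 3.93^1.5 = 3.93 × 0.9391 / 7.791 = 0.4737 d⁻¹.

k_2 ≈ 0.474 d⁻¹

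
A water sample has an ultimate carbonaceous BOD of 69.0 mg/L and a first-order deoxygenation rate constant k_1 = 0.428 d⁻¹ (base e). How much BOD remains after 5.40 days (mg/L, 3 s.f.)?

L_t = L₀ e^(−k_1 t) = 69.0 × e^(−0.428×5.40) = 69.0 × 0.09914 = 6.841 mg/L.

L ≈ 6.84 mg/L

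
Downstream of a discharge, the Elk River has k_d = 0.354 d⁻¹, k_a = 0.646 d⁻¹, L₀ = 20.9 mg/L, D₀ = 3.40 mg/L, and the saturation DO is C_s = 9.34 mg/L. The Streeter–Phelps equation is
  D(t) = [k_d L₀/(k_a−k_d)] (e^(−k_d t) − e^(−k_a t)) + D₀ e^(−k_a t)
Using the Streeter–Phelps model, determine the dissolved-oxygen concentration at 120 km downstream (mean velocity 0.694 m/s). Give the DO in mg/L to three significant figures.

Travel time t = x/v = 120 km / (0.694 m/s) = 120000 m / 0.694 m/s = 172900 s = 2.001 d.
k_d L₀/(k_a−k_d) = 0.354×20.9/(0.646−0.354) = 7.399/0.2920 = 25.34 mg/L.
e^(−k_d t) = e^(−0.354×2.001) = 0.4924; e^(−k_a t) = e^(−0.646×2.001) = 0.2745.
D = 25.34 × (0.4924 − 0.2745) + 3.40 × 0.2745 = 5.521 + 0.9333 = 6.455 mg/L.
DO = C_s − D = 9.34 − 6.455 = 2.885 mg/L.

DO ≈ 2.89 mg/L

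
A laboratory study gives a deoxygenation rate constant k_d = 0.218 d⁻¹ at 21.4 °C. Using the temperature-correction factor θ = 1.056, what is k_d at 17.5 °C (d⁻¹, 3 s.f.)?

k_d ≈ 0.176 d⁻¹

k_d(T₂) = k_d(T₁) · θ^(T₂−T₁) = 0.218 × 1.056^(17.5−21.4)
= 0.218 × 1.056^-3.90 = 0.218 × 0.8086 = 0.1763 d⁻¹.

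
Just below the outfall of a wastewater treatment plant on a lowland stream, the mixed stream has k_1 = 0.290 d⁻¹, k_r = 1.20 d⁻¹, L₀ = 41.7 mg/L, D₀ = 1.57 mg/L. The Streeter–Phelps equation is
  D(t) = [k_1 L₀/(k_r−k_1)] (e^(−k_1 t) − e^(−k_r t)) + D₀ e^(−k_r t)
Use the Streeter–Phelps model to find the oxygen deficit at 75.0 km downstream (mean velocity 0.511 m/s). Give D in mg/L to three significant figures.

Travel time t = x/v = 75.0 km / (0.511 m/s) = 75000 m / 0.511 m/s = 146800 s = 1.699 d.
k_1 L₀/(k_r−k_1) = 0.290×41.7/(1.20−0.290) = 12.09/0.9100 = 13.29 mg/L.
e^(−k_1 t) = e^(−0.290×1.699) = 0.6110; e^(−k_r t) = e^(−1.20×1.699) = 0.1302.
D = 13.29 × (0.6110 − 0.1302) + 1.57 × 0.1302 = 6.389 + 0.2045 = 6.594 mg/L.

D ≈ 6.59 mg/L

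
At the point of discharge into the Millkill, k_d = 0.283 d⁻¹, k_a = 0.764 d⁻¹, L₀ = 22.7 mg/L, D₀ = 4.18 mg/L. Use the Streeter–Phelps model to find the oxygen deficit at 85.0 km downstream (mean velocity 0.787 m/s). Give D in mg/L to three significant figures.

Travel time t = x/v = 85.0 km / (0.787 m/s) = 85000 m / 0.787 m/s = 108000 s = 1.250 d.
k_d L₀/(k_a−k_d) = 0.283×22.7/(0.764−0.283) = 6.424/0.4810 = 13.36 mg/L.
e^(−k_d t) = e^(−0.283×1.250) = 0.7020; e^(−k_a t) = e^(−0.764×1.250) = 0.3848.
D = 13.36 × (0.7020 − 0.3848) + 4.18 × 0.3848 = 4.237 + 1.608 = 5.845 mg/L.

D ≈ 5.85 mg/L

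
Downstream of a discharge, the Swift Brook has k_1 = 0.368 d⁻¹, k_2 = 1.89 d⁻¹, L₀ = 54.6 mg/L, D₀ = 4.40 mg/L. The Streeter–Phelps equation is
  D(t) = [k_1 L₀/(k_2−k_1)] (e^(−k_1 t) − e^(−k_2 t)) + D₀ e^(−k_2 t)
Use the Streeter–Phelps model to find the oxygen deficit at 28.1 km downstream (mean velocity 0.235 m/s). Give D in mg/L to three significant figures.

Travel time t = x/v = 28.1 km / (0.235 m/s) = 28100 m / 0.235 m/s = 119600 s = 1.384 d.
k_1 L₀/(k_2−k_1) = 0.368×54.6/(1.89−0.368) = 20.09/1.522 = 13.20 mg/L.
e^(−k_1 t) = e^(−0.368×1.384) = 0.6009; e^(−k_2 t) = e^(−1.89×1.384) = 0.07312.
D = 13.20 × (0.6009 − 0.07312) + 4.40 × 0.07312 = 6.968 + 0.3217 = 7.290 mg/L.

D ≈ 7.29 mg/L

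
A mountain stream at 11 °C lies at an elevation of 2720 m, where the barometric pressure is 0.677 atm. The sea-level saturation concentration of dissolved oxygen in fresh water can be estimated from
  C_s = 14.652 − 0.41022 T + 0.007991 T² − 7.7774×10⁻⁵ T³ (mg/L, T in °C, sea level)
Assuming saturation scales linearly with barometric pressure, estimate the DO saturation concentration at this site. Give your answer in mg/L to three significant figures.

C_s ≈ 7.45 mg/L

At sea level: C_s = 14.652 − 0.41022×11 + 0.007991×11² − 7.7774×10⁻⁵×11³ = 11.00 mg/L.
Pressure correction: C_s' = 11.00 × 0.677 = 7.449 mg/L.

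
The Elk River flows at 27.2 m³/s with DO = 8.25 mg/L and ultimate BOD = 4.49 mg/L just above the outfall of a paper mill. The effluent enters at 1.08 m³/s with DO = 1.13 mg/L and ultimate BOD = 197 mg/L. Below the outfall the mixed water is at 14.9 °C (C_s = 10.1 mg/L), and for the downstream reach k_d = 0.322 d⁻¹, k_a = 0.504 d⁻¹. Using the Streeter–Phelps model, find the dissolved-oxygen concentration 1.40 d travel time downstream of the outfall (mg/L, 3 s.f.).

Mixed DO = (27.2×8.25 + 1.08×1.13)/(27.2+1.08) = 225.6/28.28 = 7.978 mg/L.
Mixed L₀ = (27.2×4.49 + 1.08×197)/(28.28) = 334.9/28.28 = 11.84 mg/L.
Initial deficit D₀ = C_s − DO₀ = 10.1 − 7.978 = 2.122 mg/L.
D(1.40) = [0.322×11.84/(0.504−0.322)](e^(−0.322×1.40) − e^(−0.504×1.40)) + 2.122 e^(−0.504×1.40)
= 20.95 × (0.6371 − 0.4938) + 2.122 × 0.4938 = 4.050 mg/L.
DO = 10.1 − 4.050 = 6.050 mg/L.

DO ≈ 6.05 mg/L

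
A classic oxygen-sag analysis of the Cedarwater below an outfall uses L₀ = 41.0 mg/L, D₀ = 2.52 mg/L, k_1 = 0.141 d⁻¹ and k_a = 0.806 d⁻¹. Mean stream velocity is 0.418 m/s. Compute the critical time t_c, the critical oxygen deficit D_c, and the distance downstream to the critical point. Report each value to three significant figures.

t_c = [1/(k_a−k_1)] ln[(k_a/k_1)(1 − D₀(k_a−k_1)/(k_1 L₀))]
= [1/(0.806−0.141)] ln[(0.806/0.141)(1 − 2.52×0.6650/(0.141×41.0))]
= (1/0.6650) ln[5.716 × 0.7101] = 1.504 × ln(4.059) = 1.504 × 1.401 = 2.107 d.
L(t_c) = L₀ e^(−k_1 t_c) = 41.0 × 0.7430 = 30.46 mg/L, and at the critical point k_a D_c = k_1 L, so D_c = (0.141/0.806) × 30.46 = 5.329 mg/L.
x_c = v t_c = 0.418 m/s × 2.107 d × 86400 s/d = 76090 m ≈ 76.1 km.

t_c ≈ 2.11 d; D_c ≈ 5.33 mg/L; x_c ≈ 76.1 km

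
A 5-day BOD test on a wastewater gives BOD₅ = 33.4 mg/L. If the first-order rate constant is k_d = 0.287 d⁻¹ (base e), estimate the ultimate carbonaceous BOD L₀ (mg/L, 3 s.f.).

L₀ ≈ 43.8 mg/L

BOD₅ = L₀(1 − e^(−5k_d)) ⇒ L₀ = BOD₅ / (1 − e^(−5×0.287))
= 33.4 / (1 − 0.2381) = 33.4 / 0.7619 = 43.84 mg/L.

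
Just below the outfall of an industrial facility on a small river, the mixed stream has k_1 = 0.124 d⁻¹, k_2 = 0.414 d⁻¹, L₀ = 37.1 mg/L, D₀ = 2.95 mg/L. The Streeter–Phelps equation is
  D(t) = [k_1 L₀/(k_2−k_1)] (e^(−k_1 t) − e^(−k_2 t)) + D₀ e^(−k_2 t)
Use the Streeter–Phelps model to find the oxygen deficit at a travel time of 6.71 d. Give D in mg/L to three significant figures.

D ≈ 6.10 mg/L

k_1 L₀/(k_2−k_1) = 0.124×37.1/(0.414−0.124) = 4.600/0.2900 = 15.86 mg/L.
e^(−k_1 t) = e^(−0.124×6.710) = 0.4352; e^(−k_2 t) = e^(−0.414×6.710) = 0.06217.
D = 15.86 × (0.4352 − 0.06217) + 2.95 × 0.06217 = 5.917 + 0.1834 = 6.100 mg/L.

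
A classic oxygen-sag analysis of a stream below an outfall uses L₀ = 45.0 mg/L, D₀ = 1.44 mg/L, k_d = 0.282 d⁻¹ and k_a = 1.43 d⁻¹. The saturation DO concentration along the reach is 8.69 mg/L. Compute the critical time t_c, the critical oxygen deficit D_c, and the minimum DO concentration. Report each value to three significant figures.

With k_a/k_d = 5.071 and 1 − D₀(k_a−k_d)/(k_d L₀) = 0.8697,
t_c = ln(5.071 × 0.8697) / (1.43 − 0.282) = ln(4.410) / 1.148 = 1.484/1.148 = 1.293 d.
L(t_c) = L₀ e^(−k_d t_c) = 45.0 × 0.6945 = 31.25 mg/L, and at the critical point k_a D_c = k_d L, so D_c = (0.282/1.43) × 31.25 = 6.163 mg/L.
Minimum DO = C_s − D_c = 8.69 − 6.163 = 2.527 mg/L.

t_c ≈ 1.29 d; D_c ≈ 6.16 mg/L; min DO ≈ 2.53 mg/L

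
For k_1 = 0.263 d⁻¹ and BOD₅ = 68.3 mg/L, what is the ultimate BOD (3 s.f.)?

L₀ ≈ 93.4 mg/L

BOD₅ = L₀(1 − e^(−5k_1)) ⇒ L₀ = BOD₅ / (1 − e^(−5×0.263))
= 68.3 / (1 − 0.2685) = 68.3 / 0.7315 = 93.37 mg/L.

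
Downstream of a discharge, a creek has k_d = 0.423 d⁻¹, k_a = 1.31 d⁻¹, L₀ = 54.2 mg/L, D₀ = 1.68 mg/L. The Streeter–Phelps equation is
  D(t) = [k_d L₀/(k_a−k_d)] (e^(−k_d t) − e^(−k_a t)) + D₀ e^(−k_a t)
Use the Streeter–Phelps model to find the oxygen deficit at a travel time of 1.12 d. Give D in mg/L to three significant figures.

k_d L₀/(k_a−k_d) = 0.423×54.2/(1.31−0.423) = 22.93/0.8870 = 25.85 mg/L.
e^(−k_d t) = e^(−0.423×1.120) = 0.6227; e^(−k_a t) = e^(−1.31×1.120) = 0.2306.
D = 25.85 × (0.6227 − 0.2306) + 1.68 × 0.2306 = 10.13 + 0.3874 = 10.52 mg/L.

D ≈ 10.5 mg/L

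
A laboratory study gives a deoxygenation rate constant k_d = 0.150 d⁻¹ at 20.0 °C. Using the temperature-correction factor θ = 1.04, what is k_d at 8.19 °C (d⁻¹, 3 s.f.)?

k_d ≈ 0.0944 d⁻¹

k_d(T₂) = k_d(T₁) · θ^(T₂−T₁) = 0.150 × 1.04^(8.19−20.0)
= 0.150 × 1.04^-11.8 = 0.150 × 0.6293 = 0.09439 d⁻¹.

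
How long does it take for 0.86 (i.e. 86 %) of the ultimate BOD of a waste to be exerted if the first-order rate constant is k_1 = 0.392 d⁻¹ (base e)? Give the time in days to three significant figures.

y/L₀ = 1 − e^(−k_1 t) = 0.86 ⇒ e^(−k_1 t) = 0.140
t = −ln(0.140) / 0.392 = 1.966 / 0.392 = 5.016 d.

t ≈ 5.02 d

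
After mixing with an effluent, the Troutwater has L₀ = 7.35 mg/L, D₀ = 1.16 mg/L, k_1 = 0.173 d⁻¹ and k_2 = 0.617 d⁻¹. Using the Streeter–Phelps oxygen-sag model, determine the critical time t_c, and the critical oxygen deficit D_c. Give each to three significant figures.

At the critical point dD/dt = 0, so k_1 L₀ e^(−k_1 t) = k_2 D. Substituting D(t) from the Streeter–Phelps equation and solving for t gives
t_c = ln[(k_2/k_1)(1 − D₀(k_2−k_1)/(k_1 L₀))] / (k_2−k_1).
Here k_2−k_1 = 0.4440 d⁻¹ and 1 − D₀(k_2−k_1)/(k_1 L₀) = 1 − 1.16×0.4440/(0.173×7.35) = 0.5950, so
t_c = ln(3.566 × 0.5950) / 0.4440 = 0.7523 / 0.4440 = 1.694 d.
L(t_c) = L₀ e^(−k_1 t_c) = 7.35 × 0.7459 = 5.483 mg/L, and at the critical point k_2 D_c = k_1 L, so D_c = (0.173/0.617) × 5.483 = 1.537 mg/L.

t_c ≈ 1.69 d; D_c ≈ 1.54 mg/L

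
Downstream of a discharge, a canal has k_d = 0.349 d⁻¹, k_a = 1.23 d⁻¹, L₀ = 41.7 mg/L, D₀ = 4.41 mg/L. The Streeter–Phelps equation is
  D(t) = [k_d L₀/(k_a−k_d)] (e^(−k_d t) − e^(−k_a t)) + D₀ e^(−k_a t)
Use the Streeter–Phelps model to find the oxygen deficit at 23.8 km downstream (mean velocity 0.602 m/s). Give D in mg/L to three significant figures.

D ≈ 7.18 mg/L

Travel time t = x/v = 23.8 km / (0.602 m/s) = 23800 m / 0.602 m/s = 39530 s = 0.4576 d.
k_d L₀/(k_a−k_d) = 0.349×41.7/(1.23−0.349) = 14.55/0.8810 = 16.52 mg/L.
e^(−k_d t) = e^(−0.349×0.4576) = 0.8524; e^(−k_a t) = e^(−1.23×0.4576) = 0.5696.
D = 16.52 × (0.8524 − 0.5696) + 4.41 × 0.5696 = 4.672 + 2.512 = 7.184 mg/L.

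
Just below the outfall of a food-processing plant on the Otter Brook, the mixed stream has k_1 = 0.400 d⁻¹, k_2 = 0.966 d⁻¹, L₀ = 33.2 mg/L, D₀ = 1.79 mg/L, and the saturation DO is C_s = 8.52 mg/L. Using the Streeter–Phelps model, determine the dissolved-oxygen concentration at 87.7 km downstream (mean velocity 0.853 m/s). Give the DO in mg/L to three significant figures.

DO ≈ 0.809 mg/L

Travel time t = x/v = 87.7 km / (0.853 m/s) = 87700 m / 0.853 m/s = 102800 s = 1.190 d.
k_1 L₀/(k_2−k_1) = 0.400×33.2/(0.966−0.400) = 13.28/0.5660 = 23.46 mg/L.
e^(−k_1 t) = e^(−0.400×1.190) = 0.6213; e^(−k_2 t) = e^(−0.966×1.190) = 0.3168.
D = 23.46 × (0.6213 − 0.3168) + 1.79 × 0.3168 = 7.144 + 0.5671 = 7.711 mg/L.
DO = C_s − D = 8.52 − 7.711 = 0.8090 mg/L.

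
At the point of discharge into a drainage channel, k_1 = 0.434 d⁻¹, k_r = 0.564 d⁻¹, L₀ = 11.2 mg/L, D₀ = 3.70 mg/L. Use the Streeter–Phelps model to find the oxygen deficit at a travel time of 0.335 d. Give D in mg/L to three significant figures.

D ≈ 4.44 mg/L

k_1 L₀/(k_r−k_1) = 0.434×11.2/(0.564−0.434) = 4.861/0.1300 = 37.39 mg/L.
e^(−k_1 t) = e^(−0.434×0.3350) = 0.8647; e^(−k_r t) = e^(−0.564×0.3350) = 0.8278.
D = 37.39 × (0.8647 − 0.8278) + 3.70 × 0.8278 = 1.378 + 3.063 = 4.441 mg/L.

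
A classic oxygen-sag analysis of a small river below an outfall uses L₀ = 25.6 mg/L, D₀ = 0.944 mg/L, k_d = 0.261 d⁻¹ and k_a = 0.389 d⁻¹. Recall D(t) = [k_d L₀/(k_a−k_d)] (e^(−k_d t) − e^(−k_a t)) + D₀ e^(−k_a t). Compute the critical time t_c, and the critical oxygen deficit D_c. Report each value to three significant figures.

t_c = [1/(k_a−k_d)] ln[(k_a/k_d)(1 − D₀(k_a−k_d)/(k_d L₀))]
= [1/(0.389−0.261)] ln[(0.389/0.261)(1 − 0.944×0.1280/(0.261×25.6))]
= (1/0.1280) ln[1.490 × 0.9819] = 7.812 × ln(1.463) = 7.812 × 0.3808 = 2.975 d.
L(t_c) = L₀ e^(−k_d t_c) = 25.6 × 0.4600 = 11.78 mg/L, and at the critical point k_a D_c = k_d L, so D_c = (0.261/0.389) × 11.78 = 7.901 mg/L.

t_c ≈ 2.98 d; D_c ≈ 7.90 mg/L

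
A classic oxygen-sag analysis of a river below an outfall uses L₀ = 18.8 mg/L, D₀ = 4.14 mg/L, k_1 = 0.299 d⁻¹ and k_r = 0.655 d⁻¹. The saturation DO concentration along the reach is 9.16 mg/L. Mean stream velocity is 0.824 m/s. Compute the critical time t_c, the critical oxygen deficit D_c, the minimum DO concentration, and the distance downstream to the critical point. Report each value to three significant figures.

At the critical point dD/dt = 0, so k_1 L₀ e^(−k_1 t) = k_r D. Substituting D(t) from the Streeter–Phelps equation and solving for t gives
t_c = ln[(k_r/k_1)(1 − D₀(k_r−k_1)/(k_1 L₀))] / (k_r−k_1).
Here k_r−k_1 = 0.3560 d⁻¹ and 1 − D₀(k_r−k_1)/(k_1 L₀) = 1 − 4.14×0.3560/(0.299×18.8) = 0.7378, so
t_c = ln(2.191 × 0.7378) / 0.3560 = 0.4801 / 0.3560 = 1.349 d.
D_c = (k_1/k_r) L₀ e^(−k_1 t_c) = (0.299/0.655) × 18.8 × e^(−0.299×1.349) = 0.4565 × 18.8 × 0.6681 = 5.734 mg/L.
Minimum DO = C_s − D_c = 9.16 − 5.734 = 3.426 mg/L.
x_c = v t_c = 0.824 m/s × 1.349 d × 86400 s/d = 96020 m ≈ 96.0 km.

t_c ≈ 1.35 d; D_c ≈ 5.73 mg/L; min DO ≈ 3.43 mg/L; x_c ≈ 96.0 km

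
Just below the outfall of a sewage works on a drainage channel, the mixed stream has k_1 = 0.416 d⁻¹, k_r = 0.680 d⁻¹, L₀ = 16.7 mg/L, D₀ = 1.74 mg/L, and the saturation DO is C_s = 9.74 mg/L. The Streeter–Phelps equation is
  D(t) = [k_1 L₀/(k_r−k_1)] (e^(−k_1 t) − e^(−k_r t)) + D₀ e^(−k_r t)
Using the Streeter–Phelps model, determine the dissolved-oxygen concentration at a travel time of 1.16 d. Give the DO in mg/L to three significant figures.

DO ≈ 4.66 mg/L

k_1 L₀/(k_r−k_1) = 0.416×16.7/(0.680−0.416) = 6.947/0.2640 = 26.32 mg/L.
e^(−k_1 t) = e^(−0.416×1.160) = 0.6172; e^(−k_r t) = e^(−0.680×1.160) = 0.4544.
D = 26.32 × (0.6172 − 0.4544) + 1.74 × 0.4544 = 4.284 + 0.7906 = 5.075 mg/L.
DO = C_s − D = 9.74 − 5.075 = 4.665 mg/L.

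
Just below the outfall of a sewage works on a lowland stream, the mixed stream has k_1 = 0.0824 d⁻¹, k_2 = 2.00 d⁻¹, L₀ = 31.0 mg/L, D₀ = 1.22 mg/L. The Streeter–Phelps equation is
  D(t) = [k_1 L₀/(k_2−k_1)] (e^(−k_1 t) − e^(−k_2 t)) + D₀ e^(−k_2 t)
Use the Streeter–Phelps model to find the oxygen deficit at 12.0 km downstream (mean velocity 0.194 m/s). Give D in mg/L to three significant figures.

D ≈ 1.23 mg/L

Travel time t = x/v = 12.0 km / (0.194 m/s) = 12000 m / 0.194 m/s = 61860 s = 0.7159 d.
k_1 L₀/(k_2−k_1) = 0.0824×31.0/(2.00−0.0824) = 2.554/1.918 = 1.332 mg/L.
e^(−k_1 t) = e^(−0.0824×0.7159) = 0.9427; e^(−k_2 t) = e^(−2.00×0.7159) = 0.2389.
D = 1.332 × (0.9427 − 0.2389) + 1.22 × 0.2389 = 0.9376 + 0.2914 = 1.229 mg/L.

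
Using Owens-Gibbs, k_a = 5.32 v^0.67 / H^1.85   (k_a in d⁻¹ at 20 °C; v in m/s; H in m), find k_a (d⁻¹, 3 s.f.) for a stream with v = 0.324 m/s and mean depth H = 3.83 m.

k_a ≈ 0.208 d⁻¹

k_a = 5.32 × 0.324^0.67 / 3.83^1.85 = 5.32 × 0.4700 / 11.99 = 0.2085 d⁻¹.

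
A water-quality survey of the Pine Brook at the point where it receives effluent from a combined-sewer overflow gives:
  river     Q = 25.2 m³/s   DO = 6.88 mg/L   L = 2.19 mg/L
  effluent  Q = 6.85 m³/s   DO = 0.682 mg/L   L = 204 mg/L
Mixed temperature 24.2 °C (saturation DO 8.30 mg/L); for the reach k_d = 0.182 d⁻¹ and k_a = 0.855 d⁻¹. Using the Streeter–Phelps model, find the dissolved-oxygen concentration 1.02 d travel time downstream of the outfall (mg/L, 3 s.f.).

DO ≈ 2.10 mg/L

Mixed DO = (25.2×6.88 + 6.85×0.682)/(25.2+6.85) = 178.0/32.05 = 5.555 mg/L.
Mixed L₀ = (25.2×2.19 + 6.85×204)/(32.05) = 1453/32.05 = 45.32 mg/L.
Initial deficit D₀ = C_s − DO₀ = 8.30 − 5.555 = 2.745 mg/L.
D(1.02) = [0.182×45.32/(0.855−0.182)](e^(−0.182×1.02) − e^(−0.855×1.02)) + 2.745 e^(−0.855×1.02)
= 12.26 × (0.8306 − 0.4181) + 2.745 × 0.4181 = 6.203 mg/L.
DO = 8.30 − 6.203 = 2.097 mg/L.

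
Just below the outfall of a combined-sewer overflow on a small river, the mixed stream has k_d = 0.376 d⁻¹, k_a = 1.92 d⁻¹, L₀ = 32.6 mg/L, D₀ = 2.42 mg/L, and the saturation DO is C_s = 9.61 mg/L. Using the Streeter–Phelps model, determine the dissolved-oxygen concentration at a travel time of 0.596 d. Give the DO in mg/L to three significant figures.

DO ≈ 5.02 mg/L

k_d L₀/(k_a−k_d) = 0.376×32.6/(1.92−0.376) = 12.26/1.544 = 7.939 mg/L.
e^(−k_d t) = e^(−0.376×0.5960) = 0.7992; e^(−k_a t) = e^(−1.92×0.5960) = 0.3184.
D = 7.939 × (0.7992 − 0.3184) + 2.42 × 0.3184 = 3.817 + 0.7706 = 4.588 mg/L.
DO = C_s − D = 9.61 − 4.588 = 5.022 mg/L.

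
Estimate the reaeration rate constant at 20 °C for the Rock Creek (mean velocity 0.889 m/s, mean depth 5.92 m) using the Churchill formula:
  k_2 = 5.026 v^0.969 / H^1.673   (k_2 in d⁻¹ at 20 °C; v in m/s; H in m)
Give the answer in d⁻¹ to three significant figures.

k_2 ≈ 0.229 d⁻¹

k_2 = 5.026 × 0.889^0.969 / 5.92^1.673 = 5.026 × 0.8922 / 19.59 = 0.2289 d⁻¹.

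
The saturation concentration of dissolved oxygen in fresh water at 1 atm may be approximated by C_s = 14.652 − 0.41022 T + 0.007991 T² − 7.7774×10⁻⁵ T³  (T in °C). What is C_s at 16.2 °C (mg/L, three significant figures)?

C_s = 14.652 − 0.41022×16.2 + 0.007991×16.2² − 7.7774×10⁻⁵×16.2³ = 9.773 mg/L.

C_s ≈ 9.77 mg/L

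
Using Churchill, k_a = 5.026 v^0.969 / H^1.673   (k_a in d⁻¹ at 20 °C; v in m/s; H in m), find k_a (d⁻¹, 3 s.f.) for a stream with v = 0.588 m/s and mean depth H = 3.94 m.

k_a = 5.026 × 0.588^0.969 / 3.94^1.673 = 5.026 × 0.5978 / 9.914 = 0.3030 d⁻¹.

k_a ≈ 0.303 d⁻¹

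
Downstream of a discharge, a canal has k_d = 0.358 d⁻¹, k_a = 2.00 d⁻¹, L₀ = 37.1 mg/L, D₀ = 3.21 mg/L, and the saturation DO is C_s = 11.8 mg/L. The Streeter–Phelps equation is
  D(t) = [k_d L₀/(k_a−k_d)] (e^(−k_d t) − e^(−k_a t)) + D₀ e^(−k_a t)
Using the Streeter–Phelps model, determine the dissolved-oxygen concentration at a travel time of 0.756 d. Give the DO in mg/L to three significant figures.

DO ≈ 6.70 mg/L

k_d L₀/(k_a−k_d) = 0.358×37.1/(2.00−0.358) = 13.28/1.642 = 8.089 mg/L.
e^(−k_d t) = e^(−0.358×0.7560) = 0.7629; e^(−k_a t) = e^(−2.00×0.7560) = 0.2205.
D = 8.089 × (0.7629 − 0.2205) + 3.21 × 0.2205 = 4.387 + 0.7077 = 5.095 mg/L.
DO = C_s − D = 11.8 − 5.095 = 6.705 mg/L.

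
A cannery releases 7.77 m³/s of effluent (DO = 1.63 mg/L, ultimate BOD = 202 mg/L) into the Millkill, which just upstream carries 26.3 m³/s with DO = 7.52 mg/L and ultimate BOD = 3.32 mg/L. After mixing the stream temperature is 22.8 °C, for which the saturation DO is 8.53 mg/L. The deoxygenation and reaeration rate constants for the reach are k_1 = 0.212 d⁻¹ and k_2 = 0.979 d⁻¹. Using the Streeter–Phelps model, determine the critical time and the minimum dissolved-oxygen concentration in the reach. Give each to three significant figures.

Mixed DO = (26.3×7.52 + 7.77×1.63)/(26.3+7.77) = 210.4/34.07 = 6.177 mg/L.
Mixed L₀ = (26.3×3.32 + 7.77×202)/(34.07) = 1657/34.07 = 48.63 mg/L.
Initial deficit D₀ = C_s − DO₀ = 8.53 − 6.177 = 2.353 mg/L.
t_c = (1/0.7670) ln[(0.979/0.212)(1 − 2.353×0.7670/(0.212×48.63))] = 1.304 × ln(3.809) = 1.744 d.
D_c = (0.212/0.979) × 48.63 × e^(−0.212×1.744) = 0.2165 × 48.63 × 0.6910 = 7.276 mg/L.
Minimum DO = 8.53 − 7.276 = 1.254 mg/L.

t_c ≈ 1.74 d; minimum DO ≈ 1.25 mg/L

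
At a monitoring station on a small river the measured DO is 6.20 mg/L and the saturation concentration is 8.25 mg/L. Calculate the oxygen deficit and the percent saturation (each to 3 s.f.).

D ≈ 2.05 mg/L; 75.2 % saturation

D = C_s − C = 8.25 − 6.20 = 2.05 mg/L.
% saturation = 6.20/8.25 × 100 = 75.2 %.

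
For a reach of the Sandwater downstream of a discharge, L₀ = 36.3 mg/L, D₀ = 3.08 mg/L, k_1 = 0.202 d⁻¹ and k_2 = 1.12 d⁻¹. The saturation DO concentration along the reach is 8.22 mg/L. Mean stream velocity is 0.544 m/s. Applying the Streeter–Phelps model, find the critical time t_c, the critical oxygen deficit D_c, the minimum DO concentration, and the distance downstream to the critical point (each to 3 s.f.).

t_c ≈ 1.34 d; D_c ≈ 5.00 mg/L; min DO ≈ 3.22 mg/L; x_c ≈ 62.8 km

At the critical point dD/dt = 0, so k_1 L₀ e^(−k_1 t) = k_2 D. Substituting D(t) from the Streeter–Phelps equation and solving for t gives
t_c = ln[(k_2/k_1)(1 − D₀(k_2−k_1)/(k_1 L₀))] / (k_2−k_1).
Here k_2−k_1 = 0.9180 d⁻¹ and 1 − D₀(k_2−k_1)/(k_1 L₀) = 1 − 3.08×0.9180/(0.202×36.3) = 0.6144, so
t_c = ln(5.545 × 0.6144) / 0.9180 = 1.226 / 0.9180 = 1.335 d.
D_c = (k_1/k_2) L₀ e^(−k_1 t_c) = (0.202/1.12) × 36.3 × e^(−0.202×1.335) = 0.1804 × 36.3 × 0.7636 = 4.999 mg/L.
Minimum DO = C_s − D_c = 8.22 − 4.999 = 3.221 mg/L.
x_c = v t_c = 0.544 m/s × 1.335 d × 86400 s/d = 62760 m ≈ 62.8 km.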